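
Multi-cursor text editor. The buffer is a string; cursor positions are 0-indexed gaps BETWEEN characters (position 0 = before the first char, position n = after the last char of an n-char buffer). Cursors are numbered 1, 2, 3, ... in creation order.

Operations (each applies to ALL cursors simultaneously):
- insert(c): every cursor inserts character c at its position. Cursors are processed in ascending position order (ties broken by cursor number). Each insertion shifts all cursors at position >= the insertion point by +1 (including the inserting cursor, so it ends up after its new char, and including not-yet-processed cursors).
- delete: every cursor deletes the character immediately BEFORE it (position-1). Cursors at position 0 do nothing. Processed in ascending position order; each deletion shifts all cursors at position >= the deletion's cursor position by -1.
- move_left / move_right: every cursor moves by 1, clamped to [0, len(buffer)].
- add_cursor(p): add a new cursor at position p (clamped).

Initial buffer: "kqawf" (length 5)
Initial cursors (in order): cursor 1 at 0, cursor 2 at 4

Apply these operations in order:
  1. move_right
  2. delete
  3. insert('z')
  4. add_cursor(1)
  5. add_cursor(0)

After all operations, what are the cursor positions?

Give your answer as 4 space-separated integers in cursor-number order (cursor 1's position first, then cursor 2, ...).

Answer: 1 5 1 0

Derivation:
After op 1 (move_right): buffer="kqawf" (len 5), cursors c1@1 c2@5, authorship .....
After op 2 (delete): buffer="qaw" (len 3), cursors c1@0 c2@3, authorship ...
After op 3 (insert('z')): buffer="zqawz" (len 5), cursors c1@1 c2@5, authorship 1...2
After op 4 (add_cursor(1)): buffer="zqawz" (len 5), cursors c1@1 c3@1 c2@5, authorship 1...2
After op 5 (add_cursor(0)): buffer="zqawz" (len 5), cursors c4@0 c1@1 c3@1 c2@5, authorship 1...2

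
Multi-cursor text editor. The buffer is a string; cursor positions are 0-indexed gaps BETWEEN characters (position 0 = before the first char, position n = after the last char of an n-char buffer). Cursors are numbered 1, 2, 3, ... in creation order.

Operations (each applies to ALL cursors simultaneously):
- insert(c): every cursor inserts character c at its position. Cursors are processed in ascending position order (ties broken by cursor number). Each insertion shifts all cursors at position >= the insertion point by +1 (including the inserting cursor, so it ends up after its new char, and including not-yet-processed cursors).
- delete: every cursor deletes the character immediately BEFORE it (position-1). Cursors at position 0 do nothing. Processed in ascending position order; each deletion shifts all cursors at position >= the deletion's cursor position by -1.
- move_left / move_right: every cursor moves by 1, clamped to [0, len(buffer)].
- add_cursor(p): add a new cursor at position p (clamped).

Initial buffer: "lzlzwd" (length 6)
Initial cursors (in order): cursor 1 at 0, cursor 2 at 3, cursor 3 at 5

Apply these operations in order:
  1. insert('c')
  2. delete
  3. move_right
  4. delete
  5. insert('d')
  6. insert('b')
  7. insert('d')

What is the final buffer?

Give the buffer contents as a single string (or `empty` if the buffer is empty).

After op 1 (insert('c')): buffer="clzlczwcd" (len 9), cursors c1@1 c2@5 c3@8, authorship 1...2..3.
After op 2 (delete): buffer="lzlzwd" (len 6), cursors c1@0 c2@3 c3@5, authorship ......
After op 3 (move_right): buffer="lzlzwd" (len 6), cursors c1@1 c2@4 c3@6, authorship ......
After op 4 (delete): buffer="zlw" (len 3), cursors c1@0 c2@2 c3@3, authorship ...
After op 5 (insert('d')): buffer="dzldwd" (len 6), cursors c1@1 c2@4 c3@6, authorship 1..2.3
After op 6 (insert('b')): buffer="dbzldbwdb" (len 9), cursors c1@2 c2@6 c3@9, authorship 11..22.33
After op 7 (insert('d')): buffer="dbdzldbdwdbd" (len 12), cursors c1@3 c2@8 c3@12, authorship 111..222.333

Answer: dbdzldbdwdbd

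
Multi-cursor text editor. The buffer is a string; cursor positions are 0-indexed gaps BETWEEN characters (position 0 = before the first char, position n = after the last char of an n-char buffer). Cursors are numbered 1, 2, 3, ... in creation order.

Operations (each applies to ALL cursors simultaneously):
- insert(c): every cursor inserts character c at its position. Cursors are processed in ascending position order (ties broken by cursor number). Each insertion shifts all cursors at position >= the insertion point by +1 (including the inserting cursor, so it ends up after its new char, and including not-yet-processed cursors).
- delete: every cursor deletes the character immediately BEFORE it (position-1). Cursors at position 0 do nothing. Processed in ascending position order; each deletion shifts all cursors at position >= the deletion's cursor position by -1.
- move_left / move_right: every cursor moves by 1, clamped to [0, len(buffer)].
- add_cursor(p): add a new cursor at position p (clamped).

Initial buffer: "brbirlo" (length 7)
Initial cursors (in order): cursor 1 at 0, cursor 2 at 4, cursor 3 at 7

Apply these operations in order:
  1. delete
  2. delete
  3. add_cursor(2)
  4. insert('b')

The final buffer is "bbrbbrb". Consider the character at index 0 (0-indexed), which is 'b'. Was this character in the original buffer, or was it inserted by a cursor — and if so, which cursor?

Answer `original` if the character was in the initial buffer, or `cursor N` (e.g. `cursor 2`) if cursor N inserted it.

After op 1 (delete): buffer="brbrl" (len 5), cursors c1@0 c2@3 c3@5, authorship .....
After op 2 (delete): buffer="brr" (len 3), cursors c1@0 c2@2 c3@3, authorship ...
After op 3 (add_cursor(2)): buffer="brr" (len 3), cursors c1@0 c2@2 c4@2 c3@3, authorship ...
After op 4 (insert('b')): buffer="bbrbbrb" (len 7), cursors c1@1 c2@5 c4@5 c3@7, authorship 1..24.3
Authorship (.=original, N=cursor N): 1 . . 2 4 . 3
Index 0: author = 1

Answer: cursor 1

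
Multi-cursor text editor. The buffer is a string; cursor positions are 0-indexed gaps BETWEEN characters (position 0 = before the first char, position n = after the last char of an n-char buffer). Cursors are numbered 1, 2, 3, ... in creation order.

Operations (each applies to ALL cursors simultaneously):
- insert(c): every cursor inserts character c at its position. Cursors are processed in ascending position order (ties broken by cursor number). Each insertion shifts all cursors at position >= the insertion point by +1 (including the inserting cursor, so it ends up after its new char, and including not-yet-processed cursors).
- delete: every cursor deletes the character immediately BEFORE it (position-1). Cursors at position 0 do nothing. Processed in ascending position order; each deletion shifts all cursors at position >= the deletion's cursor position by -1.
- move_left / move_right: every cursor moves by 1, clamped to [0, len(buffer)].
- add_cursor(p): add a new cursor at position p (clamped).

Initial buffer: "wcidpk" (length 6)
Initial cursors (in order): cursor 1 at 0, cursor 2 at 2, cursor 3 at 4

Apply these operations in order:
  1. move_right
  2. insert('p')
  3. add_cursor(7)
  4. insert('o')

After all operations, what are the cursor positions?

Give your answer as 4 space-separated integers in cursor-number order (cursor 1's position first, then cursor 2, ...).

After op 1 (move_right): buffer="wcidpk" (len 6), cursors c1@1 c2@3 c3@5, authorship ......
After op 2 (insert('p')): buffer="wpcipdppk" (len 9), cursors c1@2 c2@5 c3@8, authorship .1..2..3.
After op 3 (add_cursor(7)): buffer="wpcipdppk" (len 9), cursors c1@2 c2@5 c4@7 c3@8, authorship .1..2..3.
After op 4 (insert('o')): buffer="wpocipodpopok" (len 13), cursors c1@3 c2@7 c4@10 c3@12, authorship .11..22..433.

Answer: 3 7 12 10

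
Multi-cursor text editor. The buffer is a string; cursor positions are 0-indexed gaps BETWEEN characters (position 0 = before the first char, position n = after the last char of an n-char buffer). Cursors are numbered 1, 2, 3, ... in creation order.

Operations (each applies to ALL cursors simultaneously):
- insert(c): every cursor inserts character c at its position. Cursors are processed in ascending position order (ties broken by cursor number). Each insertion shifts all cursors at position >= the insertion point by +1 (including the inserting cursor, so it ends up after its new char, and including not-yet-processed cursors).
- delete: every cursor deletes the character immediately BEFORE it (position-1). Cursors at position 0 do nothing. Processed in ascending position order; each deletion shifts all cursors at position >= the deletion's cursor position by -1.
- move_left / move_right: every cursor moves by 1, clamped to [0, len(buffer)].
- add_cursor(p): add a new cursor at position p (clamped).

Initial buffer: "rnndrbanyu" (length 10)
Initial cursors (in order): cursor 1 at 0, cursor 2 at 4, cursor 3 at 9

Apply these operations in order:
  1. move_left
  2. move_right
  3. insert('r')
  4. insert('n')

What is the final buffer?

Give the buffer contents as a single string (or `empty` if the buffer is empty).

After op 1 (move_left): buffer="rnndrbanyu" (len 10), cursors c1@0 c2@3 c3@8, authorship ..........
After op 2 (move_right): buffer="rnndrbanyu" (len 10), cursors c1@1 c2@4 c3@9, authorship ..........
After op 3 (insert('r')): buffer="rrnndrrbanyru" (len 13), cursors c1@2 c2@6 c3@12, authorship .1...2.....3.
After op 4 (insert('n')): buffer="rrnnndrnrbanyrnu" (len 16), cursors c1@3 c2@8 c3@15, authorship .11...22.....33.

Answer: rrnnndrnrbanyrnu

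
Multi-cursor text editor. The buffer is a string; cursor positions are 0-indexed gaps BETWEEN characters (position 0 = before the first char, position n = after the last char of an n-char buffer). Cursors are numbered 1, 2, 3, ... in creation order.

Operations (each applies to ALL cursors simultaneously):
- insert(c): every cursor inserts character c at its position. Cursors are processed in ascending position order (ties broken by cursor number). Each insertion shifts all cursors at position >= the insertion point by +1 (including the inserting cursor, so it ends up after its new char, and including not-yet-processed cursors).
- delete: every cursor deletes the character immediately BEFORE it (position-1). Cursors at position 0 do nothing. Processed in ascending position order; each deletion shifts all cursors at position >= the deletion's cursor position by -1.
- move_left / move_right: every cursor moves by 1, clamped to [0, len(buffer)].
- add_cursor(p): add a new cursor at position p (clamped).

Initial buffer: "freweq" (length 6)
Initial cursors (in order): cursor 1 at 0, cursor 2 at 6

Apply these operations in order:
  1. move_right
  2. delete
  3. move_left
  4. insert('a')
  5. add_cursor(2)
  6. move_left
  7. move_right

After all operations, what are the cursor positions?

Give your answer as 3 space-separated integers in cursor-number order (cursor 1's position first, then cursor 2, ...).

Answer: 1 5 2

Derivation:
After op 1 (move_right): buffer="freweq" (len 6), cursors c1@1 c2@6, authorship ......
After op 2 (delete): buffer="rewe" (len 4), cursors c1@0 c2@4, authorship ....
After op 3 (move_left): buffer="rewe" (len 4), cursors c1@0 c2@3, authorship ....
After op 4 (insert('a')): buffer="arewae" (len 6), cursors c1@1 c2@5, authorship 1...2.
After op 5 (add_cursor(2)): buffer="arewae" (len 6), cursors c1@1 c3@2 c2@5, authorship 1...2.
After op 6 (move_left): buffer="arewae" (len 6), cursors c1@0 c3@1 c2@4, authorship 1...2.
After op 7 (move_right): buffer="arewae" (len 6), cursors c1@1 c3@2 c2@5, authorship 1...2.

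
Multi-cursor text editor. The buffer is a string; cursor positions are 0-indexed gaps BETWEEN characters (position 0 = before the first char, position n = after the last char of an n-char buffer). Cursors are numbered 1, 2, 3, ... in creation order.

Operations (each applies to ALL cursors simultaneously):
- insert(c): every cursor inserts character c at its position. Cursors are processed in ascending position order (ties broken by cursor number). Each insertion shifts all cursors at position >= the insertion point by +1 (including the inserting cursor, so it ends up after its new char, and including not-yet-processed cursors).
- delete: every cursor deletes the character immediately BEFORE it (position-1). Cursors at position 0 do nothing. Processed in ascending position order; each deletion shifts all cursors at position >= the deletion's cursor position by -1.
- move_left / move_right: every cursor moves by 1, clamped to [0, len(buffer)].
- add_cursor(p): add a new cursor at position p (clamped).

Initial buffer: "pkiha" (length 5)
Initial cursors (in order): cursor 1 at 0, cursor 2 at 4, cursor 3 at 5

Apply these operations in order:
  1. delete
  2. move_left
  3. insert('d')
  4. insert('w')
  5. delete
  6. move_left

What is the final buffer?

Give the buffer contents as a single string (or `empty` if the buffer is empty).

After op 1 (delete): buffer="pki" (len 3), cursors c1@0 c2@3 c3@3, authorship ...
After op 2 (move_left): buffer="pki" (len 3), cursors c1@0 c2@2 c3@2, authorship ...
After op 3 (insert('d')): buffer="dpkddi" (len 6), cursors c1@1 c2@5 c3@5, authorship 1..23.
After op 4 (insert('w')): buffer="dwpkddwwi" (len 9), cursors c1@2 c2@8 c3@8, authorship 11..2323.
After op 5 (delete): buffer="dpkddi" (len 6), cursors c1@1 c2@5 c3@5, authorship 1..23.
After op 6 (move_left): buffer="dpkddi" (len 6), cursors c1@0 c2@4 c3@4, authorship 1..23.

Answer: dpkddi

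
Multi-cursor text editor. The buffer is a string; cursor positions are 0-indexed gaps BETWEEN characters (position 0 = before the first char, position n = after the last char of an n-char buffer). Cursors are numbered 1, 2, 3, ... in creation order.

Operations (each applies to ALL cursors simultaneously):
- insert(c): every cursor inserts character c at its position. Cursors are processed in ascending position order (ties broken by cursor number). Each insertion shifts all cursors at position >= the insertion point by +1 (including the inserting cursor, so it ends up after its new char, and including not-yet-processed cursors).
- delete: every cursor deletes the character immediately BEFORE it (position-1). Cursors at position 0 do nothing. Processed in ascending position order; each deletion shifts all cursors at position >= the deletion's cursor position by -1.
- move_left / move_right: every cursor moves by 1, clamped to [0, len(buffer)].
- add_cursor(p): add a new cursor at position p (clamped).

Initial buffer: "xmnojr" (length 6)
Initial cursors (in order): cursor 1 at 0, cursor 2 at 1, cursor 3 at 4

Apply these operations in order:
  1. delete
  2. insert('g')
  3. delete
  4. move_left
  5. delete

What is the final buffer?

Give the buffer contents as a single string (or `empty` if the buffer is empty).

Answer: njr

Derivation:
After op 1 (delete): buffer="mnjr" (len 4), cursors c1@0 c2@0 c3@2, authorship ....
After op 2 (insert('g')): buffer="ggmngjr" (len 7), cursors c1@2 c2@2 c3@5, authorship 12..3..
After op 3 (delete): buffer="mnjr" (len 4), cursors c1@0 c2@0 c3@2, authorship ....
After op 4 (move_left): buffer="mnjr" (len 4), cursors c1@0 c2@0 c3@1, authorship ....
After op 5 (delete): buffer="njr" (len 3), cursors c1@0 c2@0 c3@0, authorship ...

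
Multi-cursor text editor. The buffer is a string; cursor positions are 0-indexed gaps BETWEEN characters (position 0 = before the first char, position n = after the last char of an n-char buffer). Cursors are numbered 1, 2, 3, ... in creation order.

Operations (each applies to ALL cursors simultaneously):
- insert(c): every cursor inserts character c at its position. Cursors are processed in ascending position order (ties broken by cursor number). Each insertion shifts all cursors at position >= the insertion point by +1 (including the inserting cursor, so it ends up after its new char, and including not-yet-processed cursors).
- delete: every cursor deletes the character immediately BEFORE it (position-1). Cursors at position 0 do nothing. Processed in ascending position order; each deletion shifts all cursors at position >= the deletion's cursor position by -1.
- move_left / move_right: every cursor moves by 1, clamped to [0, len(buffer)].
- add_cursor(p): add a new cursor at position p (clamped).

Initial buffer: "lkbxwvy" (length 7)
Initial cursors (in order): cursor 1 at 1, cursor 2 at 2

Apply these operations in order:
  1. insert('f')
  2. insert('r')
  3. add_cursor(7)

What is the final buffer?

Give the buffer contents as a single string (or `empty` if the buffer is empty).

After op 1 (insert('f')): buffer="lfkfbxwvy" (len 9), cursors c1@2 c2@4, authorship .1.2.....
After op 2 (insert('r')): buffer="lfrkfrbxwvy" (len 11), cursors c1@3 c2@6, authorship .11.22.....
After op 3 (add_cursor(7)): buffer="lfrkfrbxwvy" (len 11), cursors c1@3 c2@6 c3@7, authorship .11.22.....

Answer: lfrkfrbxwvy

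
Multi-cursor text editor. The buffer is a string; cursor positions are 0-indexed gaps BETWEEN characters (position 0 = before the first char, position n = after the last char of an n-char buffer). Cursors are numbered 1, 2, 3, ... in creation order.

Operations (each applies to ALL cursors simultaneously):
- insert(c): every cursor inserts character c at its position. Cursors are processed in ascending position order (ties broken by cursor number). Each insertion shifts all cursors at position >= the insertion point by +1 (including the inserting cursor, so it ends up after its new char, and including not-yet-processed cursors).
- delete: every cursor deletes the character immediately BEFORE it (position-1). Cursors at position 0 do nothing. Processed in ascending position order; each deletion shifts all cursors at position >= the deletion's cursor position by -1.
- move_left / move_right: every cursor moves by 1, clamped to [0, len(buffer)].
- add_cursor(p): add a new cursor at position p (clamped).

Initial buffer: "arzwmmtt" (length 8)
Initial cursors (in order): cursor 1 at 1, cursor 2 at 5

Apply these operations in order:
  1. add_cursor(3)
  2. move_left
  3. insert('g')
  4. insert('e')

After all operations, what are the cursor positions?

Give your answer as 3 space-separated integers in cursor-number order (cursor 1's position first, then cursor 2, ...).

After op 1 (add_cursor(3)): buffer="arzwmmtt" (len 8), cursors c1@1 c3@3 c2@5, authorship ........
After op 2 (move_left): buffer="arzwmmtt" (len 8), cursors c1@0 c3@2 c2@4, authorship ........
After op 3 (insert('g')): buffer="gargzwgmmtt" (len 11), cursors c1@1 c3@4 c2@7, authorship 1..3..2....
After op 4 (insert('e')): buffer="geargezwgemmtt" (len 14), cursors c1@2 c3@6 c2@10, authorship 11..33..22....

Answer: 2 10 6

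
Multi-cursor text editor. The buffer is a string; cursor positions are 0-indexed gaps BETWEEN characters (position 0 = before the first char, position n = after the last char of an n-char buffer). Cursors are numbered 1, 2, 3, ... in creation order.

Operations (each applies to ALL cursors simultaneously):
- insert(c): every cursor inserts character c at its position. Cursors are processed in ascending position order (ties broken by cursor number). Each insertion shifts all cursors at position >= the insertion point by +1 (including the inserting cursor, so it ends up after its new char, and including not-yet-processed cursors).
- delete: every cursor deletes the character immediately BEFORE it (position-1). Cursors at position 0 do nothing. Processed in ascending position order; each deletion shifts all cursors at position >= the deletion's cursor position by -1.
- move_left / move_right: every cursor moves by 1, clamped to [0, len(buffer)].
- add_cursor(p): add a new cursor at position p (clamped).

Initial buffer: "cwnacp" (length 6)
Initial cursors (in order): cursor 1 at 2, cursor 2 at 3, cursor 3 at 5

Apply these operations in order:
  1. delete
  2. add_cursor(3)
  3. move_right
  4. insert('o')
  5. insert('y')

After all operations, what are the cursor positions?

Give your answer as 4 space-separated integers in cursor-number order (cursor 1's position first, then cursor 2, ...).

After op 1 (delete): buffer="cap" (len 3), cursors c1@1 c2@1 c3@2, authorship ...
After op 2 (add_cursor(3)): buffer="cap" (len 3), cursors c1@1 c2@1 c3@2 c4@3, authorship ...
After op 3 (move_right): buffer="cap" (len 3), cursors c1@2 c2@2 c3@3 c4@3, authorship ...
After op 4 (insert('o')): buffer="caoopoo" (len 7), cursors c1@4 c2@4 c3@7 c4@7, authorship ..12.34
After op 5 (insert('y')): buffer="caooyypooyy" (len 11), cursors c1@6 c2@6 c3@11 c4@11, authorship ..1212.3434

Answer: 6 6 11 11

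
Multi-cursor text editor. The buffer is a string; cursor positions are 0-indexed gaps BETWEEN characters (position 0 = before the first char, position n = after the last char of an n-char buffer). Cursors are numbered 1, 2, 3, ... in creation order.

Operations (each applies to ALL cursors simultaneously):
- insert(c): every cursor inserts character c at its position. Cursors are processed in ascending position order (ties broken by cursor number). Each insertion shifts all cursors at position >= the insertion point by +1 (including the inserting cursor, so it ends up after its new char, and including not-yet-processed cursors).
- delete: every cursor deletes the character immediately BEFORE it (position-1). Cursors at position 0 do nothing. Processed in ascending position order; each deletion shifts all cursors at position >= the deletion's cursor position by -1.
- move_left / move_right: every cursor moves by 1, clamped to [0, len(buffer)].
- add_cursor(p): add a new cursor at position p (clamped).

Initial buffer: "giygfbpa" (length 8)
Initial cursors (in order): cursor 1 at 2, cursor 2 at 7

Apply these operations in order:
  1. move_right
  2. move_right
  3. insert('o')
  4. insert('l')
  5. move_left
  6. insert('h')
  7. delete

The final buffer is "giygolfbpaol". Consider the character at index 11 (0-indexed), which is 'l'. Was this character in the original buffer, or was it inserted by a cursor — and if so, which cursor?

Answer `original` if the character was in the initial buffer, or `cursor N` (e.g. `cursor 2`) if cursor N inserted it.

Answer: cursor 2

Derivation:
After op 1 (move_right): buffer="giygfbpa" (len 8), cursors c1@3 c2@8, authorship ........
After op 2 (move_right): buffer="giygfbpa" (len 8), cursors c1@4 c2@8, authorship ........
After op 3 (insert('o')): buffer="giygofbpao" (len 10), cursors c1@5 c2@10, authorship ....1....2
After op 4 (insert('l')): buffer="giygolfbpaol" (len 12), cursors c1@6 c2@12, authorship ....11....22
After op 5 (move_left): buffer="giygolfbpaol" (len 12), cursors c1@5 c2@11, authorship ....11....22
After op 6 (insert('h')): buffer="giygohlfbpaohl" (len 14), cursors c1@6 c2@13, authorship ....111....222
After op 7 (delete): buffer="giygolfbpaol" (len 12), cursors c1@5 c2@11, authorship ....11....22
Authorship (.=original, N=cursor N): . . . . 1 1 . . . . 2 2
Index 11: author = 2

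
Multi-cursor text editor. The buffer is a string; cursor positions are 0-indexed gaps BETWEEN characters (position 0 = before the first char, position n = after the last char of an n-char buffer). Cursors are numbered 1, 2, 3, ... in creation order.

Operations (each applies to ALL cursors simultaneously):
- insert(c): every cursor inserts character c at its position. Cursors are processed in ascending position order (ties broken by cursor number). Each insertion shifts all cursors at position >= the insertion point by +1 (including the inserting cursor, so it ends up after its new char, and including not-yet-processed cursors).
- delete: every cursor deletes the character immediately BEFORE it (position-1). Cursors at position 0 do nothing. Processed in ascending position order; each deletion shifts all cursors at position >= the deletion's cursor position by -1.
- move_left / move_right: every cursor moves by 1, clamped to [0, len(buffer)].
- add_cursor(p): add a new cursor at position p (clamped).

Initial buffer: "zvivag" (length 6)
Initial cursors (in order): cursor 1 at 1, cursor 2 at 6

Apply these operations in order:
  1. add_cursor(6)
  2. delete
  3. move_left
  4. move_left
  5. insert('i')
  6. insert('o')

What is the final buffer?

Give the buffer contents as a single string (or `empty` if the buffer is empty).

Answer: ioviiooiv

Derivation:
After op 1 (add_cursor(6)): buffer="zvivag" (len 6), cursors c1@1 c2@6 c3@6, authorship ......
After op 2 (delete): buffer="viv" (len 3), cursors c1@0 c2@3 c3@3, authorship ...
After op 3 (move_left): buffer="viv" (len 3), cursors c1@0 c2@2 c3@2, authorship ...
After op 4 (move_left): buffer="viv" (len 3), cursors c1@0 c2@1 c3@1, authorship ...
After op 5 (insert('i')): buffer="iviiiv" (len 6), cursors c1@1 c2@4 c3@4, authorship 1.23..
After op 6 (insert('o')): buffer="ioviiooiv" (len 9), cursors c1@2 c2@7 c3@7, authorship 11.2323..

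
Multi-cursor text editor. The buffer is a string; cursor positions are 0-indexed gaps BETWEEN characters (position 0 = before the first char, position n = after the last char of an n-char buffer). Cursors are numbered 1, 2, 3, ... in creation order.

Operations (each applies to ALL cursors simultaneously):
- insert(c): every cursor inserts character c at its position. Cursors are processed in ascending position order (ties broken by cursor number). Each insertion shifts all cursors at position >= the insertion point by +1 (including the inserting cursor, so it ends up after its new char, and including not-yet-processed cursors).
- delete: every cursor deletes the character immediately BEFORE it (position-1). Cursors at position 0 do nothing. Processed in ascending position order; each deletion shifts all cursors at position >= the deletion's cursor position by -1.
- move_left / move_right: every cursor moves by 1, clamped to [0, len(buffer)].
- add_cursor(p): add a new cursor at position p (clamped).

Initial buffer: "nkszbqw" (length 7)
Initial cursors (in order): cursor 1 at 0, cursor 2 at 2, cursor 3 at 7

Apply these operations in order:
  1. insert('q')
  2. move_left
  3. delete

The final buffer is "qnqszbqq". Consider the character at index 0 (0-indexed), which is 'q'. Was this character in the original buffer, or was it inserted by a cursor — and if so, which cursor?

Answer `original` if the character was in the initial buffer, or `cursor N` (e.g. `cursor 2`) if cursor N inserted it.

After op 1 (insert('q')): buffer="qnkqszbqwq" (len 10), cursors c1@1 c2@4 c3@10, authorship 1..2.....3
After op 2 (move_left): buffer="qnkqszbqwq" (len 10), cursors c1@0 c2@3 c3@9, authorship 1..2.....3
After op 3 (delete): buffer="qnqszbqq" (len 8), cursors c1@0 c2@2 c3@7, authorship 1.2....3
Authorship (.=original, N=cursor N): 1 . 2 . . . . 3
Index 0: author = 1

Answer: cursor 1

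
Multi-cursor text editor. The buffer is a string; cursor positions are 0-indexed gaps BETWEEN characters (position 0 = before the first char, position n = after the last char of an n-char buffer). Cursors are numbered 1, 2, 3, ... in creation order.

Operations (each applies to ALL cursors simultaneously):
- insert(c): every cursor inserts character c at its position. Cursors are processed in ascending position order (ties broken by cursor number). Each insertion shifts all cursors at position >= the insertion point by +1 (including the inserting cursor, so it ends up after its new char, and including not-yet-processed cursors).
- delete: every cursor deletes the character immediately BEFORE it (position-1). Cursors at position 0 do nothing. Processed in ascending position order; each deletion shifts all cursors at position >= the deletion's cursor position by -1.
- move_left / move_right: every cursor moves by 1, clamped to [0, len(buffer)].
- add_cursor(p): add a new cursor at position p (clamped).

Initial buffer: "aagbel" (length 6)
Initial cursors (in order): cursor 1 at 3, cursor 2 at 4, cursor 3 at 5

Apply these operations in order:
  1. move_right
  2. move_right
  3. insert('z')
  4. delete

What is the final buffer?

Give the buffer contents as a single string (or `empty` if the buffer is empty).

After op 1 (move_right): buffer="aagbel" (len 6), cursors c1@4 c2@5 c3@6, authorship ......
After op 2 (move_right): buffer="aagbel" (len 6), cursors c1@5 c2@6 c3@6, authorship ......
After op 3 (insert('z')): buffer="aagbezlzz" (len 9), cursors c1@6 c2@9 c3@9, authorship .....1.23
After op 4 (delete): buffer="aagbel" (len 6), cursors c1@5 c2@6 c3@6, authorship ......

Answer: aagbel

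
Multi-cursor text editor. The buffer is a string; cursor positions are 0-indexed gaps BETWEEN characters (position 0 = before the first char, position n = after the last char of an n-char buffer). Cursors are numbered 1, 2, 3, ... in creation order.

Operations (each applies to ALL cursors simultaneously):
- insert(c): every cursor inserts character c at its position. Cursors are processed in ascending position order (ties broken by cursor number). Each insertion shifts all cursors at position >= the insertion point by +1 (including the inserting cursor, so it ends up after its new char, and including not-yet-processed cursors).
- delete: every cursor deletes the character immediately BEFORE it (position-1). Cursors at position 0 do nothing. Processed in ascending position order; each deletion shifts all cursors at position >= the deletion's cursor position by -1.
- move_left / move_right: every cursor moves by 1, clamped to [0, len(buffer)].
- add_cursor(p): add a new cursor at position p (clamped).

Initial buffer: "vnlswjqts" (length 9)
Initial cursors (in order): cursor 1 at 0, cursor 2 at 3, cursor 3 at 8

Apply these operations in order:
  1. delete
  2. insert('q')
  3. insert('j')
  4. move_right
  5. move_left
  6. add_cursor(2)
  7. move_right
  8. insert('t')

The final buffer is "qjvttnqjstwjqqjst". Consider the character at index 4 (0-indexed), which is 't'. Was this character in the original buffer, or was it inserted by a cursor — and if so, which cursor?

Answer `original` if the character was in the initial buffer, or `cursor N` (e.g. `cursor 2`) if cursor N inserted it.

After op 1 (delete): buffer="vnswjqs" (len 7), cursors c1@0 c2@2 c3@6, authorship .......
After op 2 (insert('q')): buffer="qvnqswjqqs" (len 10), cursors c1@1 c2@4 c3@9, authorship 1..2....3.
After op 3 (insert('j')): buffer="qjvnqjswjqqjs" (len 13), cursors c1@2 c2@6 c3@12, authorship 11..22....33.
After op 4 (move_right): buffer="qjvnqjswjqqjs" (len 13), cursors c1@3 c2@7 c3@13, authorship 11..22....33.
After op 5 (move_left): buffer="qjvnqjswjqqjs" (len 13), cursors c1@2 c2@6 c3@12, authorship 11..22....33.
After op 6 (add_cursor(2)): buffer="qjvnqjswjqqjs" (len 13), cursors c1@2 c4@2 c2@6 c3@12, authorship 11..22....33.
After op 7 (move_right): buffer="qjvnqjswjqqjs" (len 13), cursors c1@3 c4@3 c2@7 c3@13, authorship 11..22....33.
After op 8 (insert('t')): buffer="qjvttnqjstwjqqjst" (len 17), cursors c1@5 c4@5 c2@10 c3@17, authorship 11.14.22.2...33.3
Authorship (.=original, N=cursor N): 1 1 . 1 4 . 2 2 . 2 . . . 3 3 . 3
Index 4: author = 4

Answer: cursor 4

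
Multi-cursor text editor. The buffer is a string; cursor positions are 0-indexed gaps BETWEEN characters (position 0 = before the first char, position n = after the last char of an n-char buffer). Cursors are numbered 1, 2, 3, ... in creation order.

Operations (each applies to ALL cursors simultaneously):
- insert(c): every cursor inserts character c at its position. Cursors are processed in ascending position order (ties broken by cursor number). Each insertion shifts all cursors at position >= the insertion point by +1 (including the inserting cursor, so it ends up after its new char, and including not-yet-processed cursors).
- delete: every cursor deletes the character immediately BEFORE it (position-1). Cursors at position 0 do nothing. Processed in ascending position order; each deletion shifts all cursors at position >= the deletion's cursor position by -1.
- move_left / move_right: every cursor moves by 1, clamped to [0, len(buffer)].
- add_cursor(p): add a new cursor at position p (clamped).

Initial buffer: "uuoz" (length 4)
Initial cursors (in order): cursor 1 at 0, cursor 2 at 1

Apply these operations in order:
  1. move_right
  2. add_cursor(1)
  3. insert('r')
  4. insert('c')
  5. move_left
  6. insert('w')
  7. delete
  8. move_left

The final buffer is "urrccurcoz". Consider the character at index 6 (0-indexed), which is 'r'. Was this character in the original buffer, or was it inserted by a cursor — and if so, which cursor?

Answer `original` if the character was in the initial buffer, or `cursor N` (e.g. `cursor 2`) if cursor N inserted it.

After op 1 (move_right): buffer="uuoz" (len 4), cursors c1@1 c2@2, authorship ....
After op 2 (add_cursor(1)): buffer="uuoz" (len 4), cursors c1@1 c3@1 c2@2, authorship ....
After op 3 (insert('r')): buffer="urruroz" (len 7), cursors c1@3 c3@3 c2@5, authorship .13.2..
After op 4 (insert('c')): buffer="urrccurcoz" (len 10), cursors c1@5 c3@5 c2@8, authorship .1313.22..
After op 5 (move_left): buffer="urrccurcoz" (len 10), cursors c1@4 c3@4 c2@7, authorship .1313.22..
After op 6 (insert('w')): buffer="urrcwwcurwcoz" (len 13), cursors c1@6 c3@6 c2@10, authorship .131133.222..
After op 7 (delete): buffer="urrccurcoz" (len 10), cursors c1@4 c3@4 c2@7, authorship .1313.22..
After op 8 (move_left): buffer="urrccurcoz" (len 10), cursors c1@3 c3@3 c2@6, authorship .1313.22..
Authorship (.=original, N=cursor N): . 1 3 1 3 . 2 2 . .
Index 6: author = 2

Answer: cursor 2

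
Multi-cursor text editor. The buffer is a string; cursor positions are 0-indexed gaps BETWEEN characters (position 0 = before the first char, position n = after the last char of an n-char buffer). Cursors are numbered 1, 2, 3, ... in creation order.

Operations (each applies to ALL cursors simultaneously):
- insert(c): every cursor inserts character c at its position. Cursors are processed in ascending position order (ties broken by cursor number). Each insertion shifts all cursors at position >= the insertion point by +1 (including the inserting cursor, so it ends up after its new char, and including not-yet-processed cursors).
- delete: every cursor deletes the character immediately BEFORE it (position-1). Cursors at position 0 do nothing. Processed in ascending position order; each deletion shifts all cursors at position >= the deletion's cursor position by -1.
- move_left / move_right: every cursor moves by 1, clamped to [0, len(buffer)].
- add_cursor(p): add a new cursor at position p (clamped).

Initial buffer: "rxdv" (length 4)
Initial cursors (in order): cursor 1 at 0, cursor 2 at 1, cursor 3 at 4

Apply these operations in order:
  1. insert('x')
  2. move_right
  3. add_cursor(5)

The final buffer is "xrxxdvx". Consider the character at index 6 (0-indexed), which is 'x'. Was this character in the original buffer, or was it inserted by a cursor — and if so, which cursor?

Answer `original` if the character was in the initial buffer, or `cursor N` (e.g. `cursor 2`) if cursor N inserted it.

Answer: cursor 3

Derivation:
After op 1 (insert('x')): buffer="xrxxdvx" (len 7), cursors c1@1 c2@3 c3@7, authorship 1.2...3
After op 2 (move_right): buffer="xrxxdvx" (len 7), cursors c1@2 c2@4 c3@7, authorship 1.2...3
After op 3 (add_cursor(5)): buffer="xrxxdvx" (len 7), cursors c1@2 c2@4 c4@5 c3@7, authorship 1.2...3
Authorship (.=original, N=cursor N): 1 . 2 . . . 3
Index 6: author = 3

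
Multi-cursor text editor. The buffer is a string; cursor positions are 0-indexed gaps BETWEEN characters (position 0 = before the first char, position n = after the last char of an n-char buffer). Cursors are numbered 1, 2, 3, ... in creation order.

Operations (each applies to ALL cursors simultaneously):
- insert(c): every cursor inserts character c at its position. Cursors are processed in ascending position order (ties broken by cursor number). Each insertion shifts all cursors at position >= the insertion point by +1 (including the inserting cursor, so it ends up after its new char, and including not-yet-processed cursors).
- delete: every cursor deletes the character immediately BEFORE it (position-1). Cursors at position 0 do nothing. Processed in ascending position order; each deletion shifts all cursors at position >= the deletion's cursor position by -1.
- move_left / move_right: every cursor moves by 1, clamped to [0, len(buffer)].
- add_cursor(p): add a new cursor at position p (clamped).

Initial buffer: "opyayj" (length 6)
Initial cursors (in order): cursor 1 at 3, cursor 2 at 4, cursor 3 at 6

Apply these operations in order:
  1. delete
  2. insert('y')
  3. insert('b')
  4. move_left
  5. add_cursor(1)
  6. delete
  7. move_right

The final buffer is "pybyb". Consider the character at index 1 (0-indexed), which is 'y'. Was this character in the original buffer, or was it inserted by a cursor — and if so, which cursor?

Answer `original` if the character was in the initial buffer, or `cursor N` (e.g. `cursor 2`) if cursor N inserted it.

After op 1 (delete): buffer="opy" (len 3), cursors c1@2 c2@2 c3@3, authorship ...
After op 2 (insert('y')): buffer="opyyyy" (len 6), cursors c1@4 c2@4 c3@6, authorship ..12.3
After op 3 (insert('b')): buffer="opyybbyyb" (len 9), cursors c1@6 c2@6 c3@9, authorship ..1212.33
After op 4 (move_left): buffer="opyybbyyb" (len 9), cursors c1@5 c2@5 c3@8, authorship ..1212.33
After op 5 (add_cursor(1)): buffer="opyybbyyb" (len 9), cursors c4@1 c1@5 c2@5 c3@8, authorship ..1212.33
After op 6 (delete): buffer="pybyb" (len 5), cursors c4@0 c1@2 c2@2 c3@4, authorship .12.3
After op 7 (move_right): buffer="pybyb" (len 5), cursors c4@1 c1@3 c2@3 c3@5, authorship .12.3
Authorship (.=original, N=cursor N): . 1 2 . 3
Index 1: author = 1

Answer: cursor 1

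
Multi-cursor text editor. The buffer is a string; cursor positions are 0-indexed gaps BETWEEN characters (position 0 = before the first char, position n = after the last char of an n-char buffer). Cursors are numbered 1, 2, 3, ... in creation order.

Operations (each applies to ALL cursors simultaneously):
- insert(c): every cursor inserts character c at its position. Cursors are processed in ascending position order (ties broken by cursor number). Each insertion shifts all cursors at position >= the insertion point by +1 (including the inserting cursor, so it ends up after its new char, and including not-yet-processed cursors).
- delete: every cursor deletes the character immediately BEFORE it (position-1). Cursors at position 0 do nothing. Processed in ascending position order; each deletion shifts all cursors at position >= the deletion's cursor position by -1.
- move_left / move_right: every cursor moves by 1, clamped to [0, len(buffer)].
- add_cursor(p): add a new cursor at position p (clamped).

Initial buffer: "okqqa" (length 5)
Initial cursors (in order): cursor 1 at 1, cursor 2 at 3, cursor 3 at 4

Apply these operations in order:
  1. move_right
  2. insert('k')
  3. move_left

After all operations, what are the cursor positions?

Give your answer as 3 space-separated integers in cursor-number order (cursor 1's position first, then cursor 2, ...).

Answer: 2 5 7

Derivation:
After op 1 (move_right): buffer="okqqa" (len 5), cursors c1@2 c2@4 c3@5, authorship .....
After op 2 (insert('k')): buffer="okkqqkak" (len 8), cursors c1@3 c2@6 c3@8, authorship ..1..2.3
After op 3 (move_left): buffer="okkqqkak" (len 8), cursors c1@2 c2@5 c3@7, authorship ..1..2.3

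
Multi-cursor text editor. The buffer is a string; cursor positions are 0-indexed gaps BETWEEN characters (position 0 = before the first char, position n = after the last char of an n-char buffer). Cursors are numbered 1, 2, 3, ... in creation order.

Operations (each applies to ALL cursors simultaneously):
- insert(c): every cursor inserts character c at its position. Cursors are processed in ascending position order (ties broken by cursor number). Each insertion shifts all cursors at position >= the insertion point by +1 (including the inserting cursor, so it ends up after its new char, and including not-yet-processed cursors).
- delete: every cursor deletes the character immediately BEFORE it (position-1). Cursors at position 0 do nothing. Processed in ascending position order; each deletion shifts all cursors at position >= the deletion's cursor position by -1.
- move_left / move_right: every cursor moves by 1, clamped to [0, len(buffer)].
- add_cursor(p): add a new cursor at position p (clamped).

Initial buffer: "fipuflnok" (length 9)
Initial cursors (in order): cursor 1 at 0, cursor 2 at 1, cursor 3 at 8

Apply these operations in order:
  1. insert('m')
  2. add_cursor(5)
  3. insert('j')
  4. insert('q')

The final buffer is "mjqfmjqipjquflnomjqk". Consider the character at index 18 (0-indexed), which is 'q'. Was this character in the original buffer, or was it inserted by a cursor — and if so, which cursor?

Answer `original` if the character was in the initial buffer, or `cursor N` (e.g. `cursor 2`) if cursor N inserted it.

After op 1 (insert('m')): buffer="mfmipuflnomk" (len 12), cursors c1@1 c2@3 c3@11, authorship 1.2.......3.
After op 2 (add_cursor(5)): buffer="mfmipuflnomk" (len 12), cursors c1@1 c2@3 c4@5 c3@11, authorship 1.2.......3.
After op 3 (insert('j')): buffer="mjfmjipjuflnomjk" (len 16), cursors c1@2 c2@5 c4@8 c3@15, authorship 11.22..4.....33.
After op 4 (insert('q')): buffer="mjqfmjqipjquflnomjqk" (len 20), cursors c1@3 c2@7 c4@11 c3@19, authorship 111.222..44.....333.
Authorship (.=original, N=cursor N): 1 1 1 . 2 2 2 . . 4 4 . . . . . 3 3 3 .
Index 18: author = 3

Answer: cursor 3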